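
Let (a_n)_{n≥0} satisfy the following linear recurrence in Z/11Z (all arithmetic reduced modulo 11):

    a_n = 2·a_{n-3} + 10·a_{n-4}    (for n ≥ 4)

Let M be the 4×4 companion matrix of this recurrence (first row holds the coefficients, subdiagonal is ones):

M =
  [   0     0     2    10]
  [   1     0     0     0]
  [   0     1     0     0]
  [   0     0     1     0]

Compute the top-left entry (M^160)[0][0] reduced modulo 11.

(M^160)[0][0] is the top entry after applying M 160 times to the unit state (1, 0, 0, 0). Equivalently it is h_{163} for the auxiliary sequence (h_n) obeying the same recurrence with h_3 = 1 and h_i = 0 for 0 ≤ i < 3:
h_4 = 0·1 + 0·0 + 2·0 + 10·0 = 0
h_5 = 0·0 + 0·1 + 2·0 + 10·0 = 0
h_6 = 0·0 + 0·0 + 2·1 + 10·0 = 2
h_7 = 0·2 + 0·0 + 2·0 + 10·1 = 10
h_8 = 0·10 + 0·2 + 2·0 + 10·0 = 0
h_9 = 0·0 + 0·10 + 2·2 + 10·0 = 4
Continuing the recurrence:
  h_10 = 7;  h_11 = 1;  h_12 = 8;  h_13 = 10;  h_14 = 6;  h_15 = 4
  h_16 = 1;  h_17 = 2;  h_18 = 2;  h_19 = 9;  h_20 = 3;  h_21 = 2
  h_22 = 5;  h_23 = 8;  h_24 = 1;  h_25 = 8;  h_26 = 0;  h_27 = 5
  h_28 = 4;  h_29 = 3;  h_30 = 10;  h_31 = 3;  h_32 = 2;  h_33 = 6
  h_34 = 7;  h_35 = 1;  h_36 = 10;  h_37 = 8;  h_38 = 6;  h_39 = 8
  h_40 = 6;  h_41 = 4;  h_42 = 10;  h_43 = 4;  h_44 = 2;  h_45 = 5
  h_46 = 9;  h_47 = 0;  h_48 = 8;  h_49 = 2;  h_50 = 2;  h_51 = 5
  h_52 = 7;  h_53 = 2;  h_54 = 8;  h_55 = 9;  h_56 = 8;  h_57 = 3
  h_58 = 10;  h_59 = 7;  h_60 = 9;  h_61 = 6;  h_62 = 4;  h_63 = 0
  h_64 = 3;  h_65 = 2;  h_66 = 7;  h_67 = 6;  h_68 = 1;  h_69 = 1
  h_70 = 5;  h_71 = 7;  h_72 = 1;  h_73 = 9;  h_74 = 9;  h_75 = 6
  h_76 = 6;  h_77 = 9;  h_78 = 3;  h_79 = 6;  h_80 = 1;  h_81 = 8
  h_82 = 9;  h_83 = 7;  h_84 = 4;  h_85 = 10;  h_86 = 5;  h_87 = 1
  h_88 = 5;  h_89 = 0;  h_90 = 8;  h_91 = 9;  h_92 = 6;  h_93 = 5
  h_94 = 10;  h_95 = 3;  h_96 = 4;  h_97 = 4;  h_98 = 7;  h_99 = 5
  h_100 = 4;  h_101 = 10;  h_102 = 3;  h_103 = 3;  h_104 = 5;  h_105 = 7
  h_106 = 3;  h_107 = 7;  h_108 = 9;  h_109 = 10;  h_110 = 0;  h_111 = 0
  h_112 = 0;  h_113 = 1;  h_114 = 0;  h_115 = 0;  h_116 = 2;  h_117 = 10
  h_118 = 0;  h_119 = 4;  h_120 = 7;  h_121 = 1;  h_122 = 8;  h_123 = 10
  h_124 = 6;  h_125 = 4;  h_126 = 1;  h_127 = 2;  h_128 = 2;  h_129 = 9
  h_130 = 3;  h_131 = 2;  h_132 = 5;  h_133 = 8;  h_134 = 1;  h_135 = 8
  h_136 = 0;  h_137 = 5;  h_138 = 4;  h_139 = 3;  h_140 = 10;  h_141 = 3
  h_142 = 2;  h_143 = 6;  h_144 = 7;  h_145 = 1;  h_146 = 10;  h_147 = 8
  h_148 = 6;  h_149 = 8;  h_150 = 6;  h_151 = 4;  h_152 = 10;  h_153 = 4
  h_154 = 2;  h_155 = 5;  h_156 = 9;  h_157 = 0;  h_158 = 8;  h_159 = 2
  h_160 = 2;  h_161 = 5
h_162 = 0·5 + 0·2 + 2·2 + 10·8 = 7
h_163 = 0·7 + 0·5 + 2·2 + 10·2 = 2

2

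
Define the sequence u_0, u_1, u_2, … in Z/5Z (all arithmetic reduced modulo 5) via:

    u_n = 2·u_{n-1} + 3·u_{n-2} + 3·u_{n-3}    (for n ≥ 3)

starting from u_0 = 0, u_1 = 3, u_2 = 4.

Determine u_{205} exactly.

u_3 = 2·4 + 3·3 + 3·0 = 2
u_4 = 2·2 + 3·4 + 3·3 = 0
u_5 = 2·0 + 3·2 + 3·4 = 3
u_6 = 2·3 + 3·0 + 3·2 = 2
u_7 = 2·2 + 3·3 + 3·0 = 3
u_8 = 2·3 + 3·2 + 3·3 = 1
Continuing the recurrence:
  u_9 = 2;  u_10 = 1;  u_11 = 1;  u_12 = 1;  u_13 = 3;  u_14 = 2
  u_15 = 1;  u_16 = 2;  u_17 = 3;  u_18 = 0;  u_19 = 0;  u_20 = 4
  u_21 = 3;  u_22 = 3;  u_23 = 2;  u_24 = 2;  u_25 = 4;  u_26 = 0
  u_27 = 3;  u_28 = 3;  u_29 = 0;  u_30 = 3;  u_31 = 0;  u_32 = 4
  u_33 = 2;  u_34 = 1;  u_35 = 0;  u_36 = 4;  u_37 = 1;  u_38 = 4
  u_39 = 3;  u_40 = 1;  u_41 = 3;  u_42 = 3;  u_43 = 3;  u_44 = 4
  u_45 = 1;  u_46 = 3;  u_47 = 1;  u_48 = 4;  u_49 = 0;  u_50 = 0
  u_51 = 2;  u_52 = 4;  u_53 = 4;  u_54 = 1;  u_55 = 1;  u_56 = 2
  u_57 = 0;  u_58 = 4;  u_59 = 4;  u_60 = 0;  u_61 = 4;  u_62 = 0
  u_63 = 2;  u_64 = 1;  u_65 = 3;  u_66 = 0;  u_67 = 2;  u_68 = 3
  u_69 = 2;  u_70 = 4;  u_71 = 3;  u_72 = 4;  u_73 = 4;  u_74 = 4
  u_75 = 2;  u_76 = 3;  u_77 = 4;  u_78 = 3;  u_79 = 2;  u_80 = 0
  u_81 = 0;  u_82 = 1;  u_83 = 2;  u_84 = 2;  u_85 = 3;  u_86 = 3
  u_87 = 1;  u_88 = 0;  u_89 = 2;  u_90 = 2;  u_91 = 0;  u_92 = 2
  u_93 = 0;  u_94 = 1;  u_95 = 3;  u_96 = 4;  u_97 = 0;  u_98 = 1
  u_99 = 4;  u_100 = 1;  u_101 = 2;  u_102 = 4;  u_103 = 2;  u_104 = 2
  u_105 = 2;  u_106 = 1;  u_107 = 4;  u_108 = 2;  u_109 = 4;  u_110 = 1
  u_111 = 0;  u_112 = 0;  u_113 = 3;  u_114 = 1;  u_115 = 1;  u_116 = 4
  u_117 = 4;  u_118 = 3;  u_119 = 0;  u_120 = 1;  u_121 = 1;  u_122 = 0
  u_123 = 1;  u_124 = 0;  u_125 = 3;  u_126 = 4;  u_127 = 2;  u_128 = 0
  u_129 = 3;  u_130 = 2;  u_131 = 3;  u_132 = 1;  u_133 = 2;  u_134 = 1
  u_135 = 1;  u_136 = 1;  u_137 = 3;  u_138 = 2;  u_139 = 1;  u_140 = 2
  u_141 = 3;  u_142 = 0;  u_143 = 0;  u_144 = 4;  u_145 = 3;  u_146 = 3
  u_147 = 2;  u_148 = 2;  u_149 = 4;  u_150 = 0;  u_151 = 3;  u_152 = 3
  u_153 = 0;  u_154 = 3;  u_155 = 0;  u_156 = 4;  u_157 = 2;  u_158 = 1
  u_159 = 0;  u_160 = 4;  u_161 = 1;  u_162 = 4;  u_163 = 3;  u_164 = 1
  u_165 = 3;  u_166 = 3;  u_167 = 3;  u_168 = 4;  u_169 = 1;  u_170 = 3
  u_171 = 1;  u_172 = 4;  u_173 = 0;  u_174 = 0;  u_175 = 2;  u_176 = 4
  u_177 = 4;  u_178 = 1;  u_179 = 1;  u_180 = 2;  u_181 = 0;  u_182 = 4
  u_183 = 4;  u_184 = 0;  u_185 = 4;  u_186 = 0;  u_187 = 2;  u_188 = 1
  u_189 = 3;  u_190 = 0;  u_191 = 2;  u_192 = 3;  u_193 = 2;  u_194 = 4
  u_195 = 3;  u_196 = 4;  u_197 = 4;  u_198 = 4;  u_199 = 2;  u_200 = 3
  u_201 = 4;  u_202 = 3;  u_203 = 2
u_204 = 2·2 + 3·3 + 3·4 = 0
u_205 = 2·0 + 3·2 + 3·3 = 0

0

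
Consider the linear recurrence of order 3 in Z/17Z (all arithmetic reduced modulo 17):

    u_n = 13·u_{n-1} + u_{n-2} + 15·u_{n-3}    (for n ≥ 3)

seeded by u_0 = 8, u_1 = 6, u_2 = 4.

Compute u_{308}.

5

u_3 = 13·4 + 1·6 + 15·8 = 8
u_4 = 13·8 + 1·4 + 15·6 = 11
u_5 = 13·11 + 1·8 + 15·4 = 7
u_6 = 13·7 + 1·11 + 15·8 = 1
u_7 = 13·1 + 1·7 + 15·11 = 15
u_8 = 13·15 + 1·1 + 15·7 = 12
Continuing the recurrence:
  u_9 = 16;  u_10 = 3;  u_11 = 14;  u_12 = 0;  u_13 = 8;  u_14 = 8
  u_15 = 10;  u_16 = 3;  u_17 = 16;  u_18 = 4;  u_19 = 11;  u_20 = 13
  u_21 = 2;  u_22 = 0;  u_23 = 10;  u_24 = 7;  u_25 = 16;  u_26 = 8
  u_27 = 4;  u_28 = 11;  u_29 = 12;  u_30 = 6;  u_31 = 0;  u_32 = 16
  u_33 = 9;  u_34 = 14;  u_35 = 6;  u_36 = 6;  u_37 = 5;  u_38 = 8
  u_39 = 12;  u_40 = 1;  u_41 = 9;  u_42 = 9;  u_43 = 5;  u_44 = 5
  u_45 = 1;  u_46 = 8;  u_47 = 10;  u_48 = 0;  u_49 = 11;  u_50 = 4
  u_51 = 12;  u_52 = 2;  u_53 = 13;  u_54 = 11;  u_55 = 16;  u_56 = 6
  u_57 = 4;  u_58 = 9;  u_59 = 7;  u_60 = 7;  u_61 = 12;  u_62 = 13
  u_63 = 14;  u_64 = 1;  u_65 = 1;  u_66 = 3;  u_67 = 4;  u_68 = 2
  u_69 = 7;  u_70 = 0;  u_71 = 3;  u_72 = 8;  u_73 = 5;  u_74 = 16
  u_75 = 10;  u_76 = 0;  u_77 = 12;  u_78 = 0;  u_79 = 12;  u_80 = 13
  u_81 = 11;  u_82 = 13;  u_83 = 1;  u_84 = 4;  u_85 = 10;  u_86 = 13
  u_87 = 1;  u_88 = 6;  u_89 = 2;  u_90 = 13;  u_91 = 6;  u_92 = 2
  u_93 = 6;  u_94 = 0;  u_95 = 2;  u_96 = 14;  u_97 = 14;  u_98 = 5
  u_99 = 0;  u_100 = 11;  u_101 = 14;  u_102 = 6;  u_103 = 2;  u_104 = 4
  u_105 = 8;  u_106 = 2;  u_107 = 9;  u_108 = 1;  u_109 = 1;  u_110 = 13
  u_111 = 15;  u_112 = 2;  u_113 = 15;  u_114 = 14;  u_115 = 6;  u_116 = 11
  u_117 = 2;  u_118 = 8;  u_119 = 16;  u_120 = 8;  u_121 = 2;  u_122 = 2
  u_123 = 12;  u_124 = 1;  u_125 = 4;  u_126 = 12;  u_127 = 5;  u_128 = 1
  u_129 = 11;  u_130 = 15;  u_131 = 0;  u_132 = 10;  u_133 = 15;  u_134 = 1
  u_135 = 8;  u_136 = 7;  u_137 = 12;  u_138 = 11;  u_139 = 5;  u_140 = 1
  u_141 = 13;  u_142 = 7;  u_143 = 0;  u_144 = 15;  u_145 = 11;  u_146 = 5
  u_147 = 12;  u_148 = 3;  u_149 = 7;  u_150 = 2;  u_151 = 10;  u_152 = 16
  u_153 = 10;  u_154 = 7;  u_155 = 1;  u_156 = 0;  u_157 = 4;  u_158 = 16
  u_159 = 8;  u_160 = 10;  u_161 = 4;  u_162 = 12;  u_163 = 4;  u_164 = 5
  u_165 = 11;  u_166 = 4;  u_167 = 2;  u_168 = 8;  u_169 = 13;  u_170 = 3
  u_171 = 2;  u_172 = 3;  u_173 = 1;  u_174 = 12;  u_175 = 15;  u_176 = 1
  u_177 = 4;  u_178 = 6;  u_179 = 12;  u_180 = 1;  u_181 = 13;  u_182 = 10
  u_183 = 5;  u_184 = 15;  u_185 = 10;  u_186 = 16;  u_187 = 1;  u_188 = 9
  u_189 = 1;  u_190 = 3;  u_191 = 5;  u_192 = 15;  u_193 = 7;  u_194 = 11
  u_195 = 1;  u_196 = 10;  u_197 = 7;  u_198 = 14;  u_199 = 16;  u_200 = 4
  u_201 = 6;  u_202 = 16;  u_203 = 2;  u_204 = 13;  u_205 = 3;  u_206 = 14
  u_207 = 6;  u_208 = 1;  u_209 = 8;  u_210 = 8;  u_211 = 8;  u_212 = 11
  u_213 = 16;  u_214 = 16;  u_215 = 15;  u_216 = 9;  u_217 = 15;  u_218 = 4
  u_219 = 15;  u_220 = 16;  u_221 = 11;  u_222 = 10;  u_223 = 7;  u_224 = 11
  u_225 = 11;  u_226 = 4;  u_227 = 7;  u_228 = 5;  u_229 = 13;  u_230 = 7
  u_231 = 9;  u_232 = 13;  u_233 = 11;  u_234 = 2;  u_235 = 11;  u_236 = 4
  u_237 = 8;  u_238 = 1;  u_239 = 13;  u_240 = 1;  u_241 = 7;  u_242 = 15
  u_243 = 13;  u_244 = 0;  u_245 = 0;  u_246 = 8;  u_247 = 2;  u_248 = 0
  u_249 = 3;  u_250 = 1;  u_251 = 16;  u_252 = 16;  u_253 = 1;  u_254 = 14
  u_255 = 15;  u_256 = 3;  u_257 = 9;  u_258 = 5;  u_259 = 0;  u_260 = 4
  u_261 = 8;  u_262 = 6;  u_263 = 10;  u_264 = 1;  u_265 = 11;  u_266 = 5
  u_267 = 6;  u_268 = 10;  u_269 = 7;  u_270 = 4;  u_271 = 5;  u_272 = 4
  u_273 = 15;  u_274 = 2;  u_275 = 16;  u_276 = 10;  u_277 = 6;  u_278 = 5
  u_279 = 0;  u_280 = 10;  u_281 = 1;  u_282 = 6;  u_283 = 8;  u_284 = 6
  u_285 = 6;  u_286 = 0;  u_287 = 11;  u_288 = 12;  u_289 = 14;  u_290 = 2
  u_291 = 16;  u_292 = 12;  u_293 = 15;  u_294 = 5;  u_295 = 5;  u_296 = 6
  u_297 = 5;  u_298 = 10;  u_299 = 4;  u_300 = 1;  u_301 = 14;  u_302 = 5
  u_303 = 9;  u_304 = 9;  u_305 = 14;  u_306 = 3
u_307 = 13·3 + 1·14 + 15·9 = 1
u_308 = 13·1 + 1·3 + 15·14 = 5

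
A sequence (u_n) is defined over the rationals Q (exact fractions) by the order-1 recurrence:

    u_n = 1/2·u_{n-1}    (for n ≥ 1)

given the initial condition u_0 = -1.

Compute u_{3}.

u_1 = 1/2·-1 = -1/2
u_2 = 1/2·-1/2 = -1/4
u_3 = 1/2·-1/4 = -1/8

-1/8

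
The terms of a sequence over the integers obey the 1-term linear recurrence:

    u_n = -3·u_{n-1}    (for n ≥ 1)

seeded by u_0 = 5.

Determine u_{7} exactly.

u_1 = -3·5 = -15
u_2 = -3·-15 = 45
u_3 = -3·45 = -135
u_4 = -3·-135 = 405
u_5 = -3·405 = -1215
u_6 = -3·-1215 = 3645
u_7 = -3·3645 = -10935

-10935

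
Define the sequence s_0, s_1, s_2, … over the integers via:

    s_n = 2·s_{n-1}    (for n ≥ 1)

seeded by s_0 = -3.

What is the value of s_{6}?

s_1 = 2·-3 = -6
s_2 = 2·-6 = -12
s_3 = 2·-12 = -24
s_4 = 2·-24 = -48
s_5 = 2·-48 = -96
s_6 = 2·-96 = -192

-192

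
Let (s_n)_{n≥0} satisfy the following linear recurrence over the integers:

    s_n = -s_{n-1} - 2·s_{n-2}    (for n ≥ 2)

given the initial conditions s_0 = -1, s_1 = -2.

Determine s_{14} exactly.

s_2 = -1·-2 + -2·-1 = 4
s_3 = -1·4 + -2·-2 = 0
s_4 = -1·0 + -2·4 = -8
s_5 = -1·-8 + -2·0 = 8
s_6 = -1·8 + -2·-8 = 8
s_7 = -1·8 + -2·8 = -24
s_8 = -1·-24 + -2·8 = 8
s_9 = -1·8 + -2·-24 = 40
s_10 = -1·40 + -2·8 = -56
s_11 = -1·-56 + -2·40 = -24
s_12 = -1·-24 + -2·-56 = 136
s_13 = -1·136 + -2·-24 = -88
s_14 = -1·-88 + -2·136 = -184

-184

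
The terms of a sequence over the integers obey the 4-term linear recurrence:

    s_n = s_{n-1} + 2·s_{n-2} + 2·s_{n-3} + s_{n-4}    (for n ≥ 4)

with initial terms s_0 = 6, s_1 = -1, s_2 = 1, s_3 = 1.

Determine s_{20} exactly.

s_4 = 1·1 + 2·1 + 2·-1 + 1·6 = 7
s_5 = 1·7 + 2·1 + 2·1 + 1·-1 = 10
s_6 = 1·10 + 2·7 + 2·1 + 1·1 = 27
s_7 = 1·27 + 2·10 + 2·7 + 1·1 = 62
s_8 = 1·62 + 2·27 + 2·10 + 1·7 = 143
s_9 = 1·143 + 2·62 + 2·27 + 1·10 = 331
s_10 = 1·331 + 2·143 + 2·62 + 1·27 = 768
s_11 = 1·768 + 2·331 + 2·143 + 1·62 = 1778
s_12 = 1·1778 + 2·768 + 2·331 + 1·143 = 4119
s_13 = 1·4119 + 2·1778 + 2·768 + 1·331 = 9542
s_14 = 1·9542 + 2·4119 + 2·1778 + 1·768 = 22104
s_15 = 1·22104 + 2·9542 + 2·4119 + 1·1778 = 51204
s_16 = 1·51204 + 2·22104 + 2·9542 + 1·4119 = 118615
s_17 = 1·118615 + 2·51204 + 2·22104 + 1·9542 = 274773
s_18 = 1·274773 + 2·118615 + 2·51204 + 1·22104 = 636515
s_19 = 1·636515 + 2·274773 + 2·118615 + 1·51204 = 1474495
s_20 = 1·1474495 + 2·636515 + 2·274773 + 1·118615 = 3415686

3415686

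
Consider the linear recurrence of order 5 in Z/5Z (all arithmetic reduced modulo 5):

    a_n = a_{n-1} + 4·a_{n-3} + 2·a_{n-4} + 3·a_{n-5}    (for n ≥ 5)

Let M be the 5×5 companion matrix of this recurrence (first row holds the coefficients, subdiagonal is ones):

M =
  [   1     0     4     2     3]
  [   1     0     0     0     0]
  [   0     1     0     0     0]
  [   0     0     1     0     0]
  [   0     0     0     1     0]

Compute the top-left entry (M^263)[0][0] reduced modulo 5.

0

(M^263)[0][0] is the top entry after applying M 263 times to the unit state (1, 0, 0, 0, 0). Equivalently it is h_{267} for the auxiliary sequence (h_n) obeying the same recurrence with h_4 = 1 and h_i = 0 for 0 ≤ i < 4:
h_5 = 1·1 + 0·0 + 4·0 + 2·0 + 3·0 = 1
h_6 = 1·1 + 0·1 + 4·0 + 2·0 + 3·0 = 1
h_7 = 1·1 + 0·1 + 4·1 + 2·0 + 3·0 = 0
h_8 = 1·0 + 0·1 + 4·1 + 2·1 + 3·0 = 1
h_9 = 1·1 + 0·0 + 4·1 + 2·1 + 3·1 = 0
h_10 = 1·0 + 0·1 + 4·0 + 2·1 + 3·1 = 0
Continuing the recurrence:
  h_11 = 2;  h_12 = 4;  h_13 = 2;  h_14 = 0;  h_15 = 0;  h_16 = 2
  h_17 = 3;  h_18 = 4;  h_19 = 2;  h_20 = 3;  h_21 = 1;  h_22 = 1
  h_23 = 4;  h_24 = 0;  h_25 = 0;  h_26 = 1;  h_27 = 2;  h_28 = 4
  h_29 = 3;  h_30 = 3;  h_31 = 1;  h_32 = 2;  h_33 = 2;  h_34 = 1
  h_35 = 0;  h_36 = 0;  h_37 = 4;  h_38 = 2;  h_39 = 0;  h_40 = 1
  h_41 = 2;  h_42 = 3;  h_43 = 3;  h_44 = 3;  h_45 = 2;  h_46 = 1
  h_47 = 3;  h_48 = 1;  h_49 = 3;  h_50 = 3;  h_51 = 1;  h_52 = 4
  h_53 = 0;  h_54 = 4;  h_55 = 1;  h_56 = 2;  h_57 = 0;  h_58 = 2
  h_59 = 4;  h_60 = 1;  h_61 = 0;  h_62 = 0;  h_63 = 3;  h_64 = 2
  h_65 = 0;  h_66 = 2;  h_67 = 1;  h_68 = 4;  h_69 = 3;  h_70 = 1
  h_71 = 0;  h_72 = 3;  h_73 = 0;  h_74 = 1;  h_75 = 1;  h_76 = 2
  h_77 = 0;  h_78 = 1;  h_79 = 4;  h_80 = 1;  h_81 = 1;  h_82 = 4
  h_83 = 4;  h_84 = 2;  h_85 = 3;  h_86 = 0;  h_87 = 3;  h_88 = 1
  h_89 = 3;  h_90 = 4;  h_91 = 4;  h_92 = 2;  h_93 = 2;  h_94 = 0
  h_95 = 3;  h_96 = 2;  h_97 = 2;  h_98 = 0;  h_99 = 4;  h_100 = 0
  h_101 = 0;  h_102 = 2;  h_103 = 0;  h_104 = 2;  h_105 = 0;  h_106 = 4
  h_107 = 3;  h_108 = 2;  h_109 = 4;  h_110 = 4;  h_111 = 0;  h_112 = 4
  h_113 = 4;  h_114 = 4;  h_115 = 2;  h_116 = 1;  h_117 = 2;  h_118 = 0
  h_119 = 0;  h_120 = 1;  h_121 = 3;  h_122 = 4;  h_123 = 3;  h_124 = 2
  h_125 = 2;  h_126 = 1;  h_127 = 2;  h_128 = 3;  h_129 = 2;  h_130 = 3
  h_131 = 2;  h_132 = 2;  h_133 = 2;  h_134 = 2;  h_135 = 3;  h_136 = 1
  h_137 = 4;  h_138 = 1;  h_139 = 2;  h_140 = 4;  h_141 = 4;  h_142 = 1
  h_143 = 4;  h_144 = 4;  h_145 = 3;  h_146 = 3;  h_147 = 0;  h_148 = 2
  h_149 = 2;  h_150 = 2;  h_151 = 4;  h_152 = 1;  h_153 = 4;  h_154 = 0
  h_155 = 3;  h_156 = 3;  h_157 = 4;  h_158 = 3;  h_159 = 1;  h_160 = 2
  h_161 = 1;  h_162 = 3;  h_163 = 2;  h_164 = 3;  h_165 = 3;  h_166 = 0
  h_167 = 0;  h_168 = 4;  h_169 = 4;  h_170 = 3;  h_171 = 4;  h_172 = 3
  h_173 = 0;  h_174 = 4;  h_175 = 3;  h_176 = 1;  h_177 = 1;  h_178 = 1
  h_179 = 3;  h_180 = 3;  h_181 = 2;  h_182 = 4;  h_183 = 0;  h_184 = 3
  h_185 = 2;  h_186 = 1;  h_187 = 0;  h_188 = 4;  h_189 = 1;  h_190 = 4
  h_191 = 3;  h_192 = 0;  h_193 = 0;  h_194 = 3;  h_195 = 1;  h_196 = 0
  h_197 = 2;  h_198 = 2;  h_199 = 3;  h_200 = 4;  h_201 = 1;  h_202 = 3
  h_203 = 1;  h_204 = 2;  h_205 = 3;  h_206 = 1;  h_207 = 0;  h_208 = 4
  h_209 = 0;  h_210 = 1;  h_211 = 0;  h_212 = 3;  h_213 = 4;  h_214 = 1
  h_215 = 1;  h_216 = 3;  h_217 = 4;  h_218 = 2;  h_219 = 4;  h_220 = 4
  h_221 = 4;  h_222 = 1;  h_223 = 1;  h_224 = 2;  h_225 = 1;  h_226 = 4
  h_227 = 2;  h_228 = 3;  h_229 = 2;  h_230 = 1;  h_231 = 4;  h_232 = 4
  h_233 = 1;  h_234 = 0;  h_235 = 2;  h_236 = 1;  h_237 = 0;  h_238 = 1
  h_239 = 4;  h_240 = 2;  h_241 = 4;  h_242 = 2;  h_243 = 1;  h_244 = 3
  h_245 = 0;  h_246 = 0;  h_247 = 0;  h_248 = 4;  h_249 = 3;  h_250 = 3
  h_251 = 4;  h_252 = 4;  h_253 = 4;  h_254 = 0;  h_255 = 3;  h_256 = 4
  h_257 = 4;  h_258 = 3;  h_259 = 0;  h_260 = 3;  h_261 = 0;  h_262 = 3
  h_263 = 4;  h_264 = 0;  h_265 = 1
h_266 = 1·1 + 0·0 + 4·4 + 2·3 + 3·0 = 3
h_267 = 1·3 + 0·1 + 4·0 + 2·4 + 3·3 = 0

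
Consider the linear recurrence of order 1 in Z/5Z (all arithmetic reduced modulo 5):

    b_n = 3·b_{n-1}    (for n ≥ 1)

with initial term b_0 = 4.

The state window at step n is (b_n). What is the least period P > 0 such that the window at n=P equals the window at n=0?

n=0: window = (4)
n=1: window = (2)
n=2: window = (1)
n=3: window = (3)
n=4: window = (4)
window at n=4 equals window at n=0 → period = 4

4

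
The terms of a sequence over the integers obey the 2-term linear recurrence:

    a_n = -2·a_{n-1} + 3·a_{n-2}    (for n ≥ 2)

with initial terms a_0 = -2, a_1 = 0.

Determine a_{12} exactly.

-265722

a_2 = -2·0 + 3·-2 = -6
a_3 = -2·-6 + 3·0 = 12
a_4 = -2·12 + 3·-6 = -42
a_5 = -2·-42 + 3·12 = 120
a_6 = -2·120 + 3·-42 = -366
a_7 = -2·-366 + 3·120 = 1092
a_8 = -2·1092 + 3·-366 = -3282
a_9 = -2·-3282 + 3·1092 = 9840
a_10 = -2·9840 + 3·-3282 = -29526
a_11 = -2·-29526 + 3·9840 = 88572
a_12 = -2·88572 + 3·-29526 = -265722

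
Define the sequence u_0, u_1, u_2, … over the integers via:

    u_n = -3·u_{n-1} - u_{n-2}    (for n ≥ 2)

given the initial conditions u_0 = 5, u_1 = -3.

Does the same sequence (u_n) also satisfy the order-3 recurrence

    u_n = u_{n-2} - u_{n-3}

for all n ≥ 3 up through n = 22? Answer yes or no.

no

Terms u_0..u_22: 5, -3, 4, -9, 23, -60, 157, -411, 1076, -2817, 7375, -19308, 50549, -132339, 346468, -907065, 2374727, -6217116, 16276621, -42612747, 111561620, -292072113, 764654719
n=3: candidate gives -8, actual u_3 = -9 ✗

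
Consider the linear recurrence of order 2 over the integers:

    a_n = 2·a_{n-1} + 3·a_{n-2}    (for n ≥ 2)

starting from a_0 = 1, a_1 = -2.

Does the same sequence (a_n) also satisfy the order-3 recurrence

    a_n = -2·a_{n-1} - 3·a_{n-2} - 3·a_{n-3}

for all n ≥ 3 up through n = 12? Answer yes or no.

Terms a_0..a_12: 1, -2, -1, -8, -19, -62, -181, -548, -1639, -4922, -14761, -44288, -132859
n=3: candidate gives 5, actual a_3 = -8 ✗

no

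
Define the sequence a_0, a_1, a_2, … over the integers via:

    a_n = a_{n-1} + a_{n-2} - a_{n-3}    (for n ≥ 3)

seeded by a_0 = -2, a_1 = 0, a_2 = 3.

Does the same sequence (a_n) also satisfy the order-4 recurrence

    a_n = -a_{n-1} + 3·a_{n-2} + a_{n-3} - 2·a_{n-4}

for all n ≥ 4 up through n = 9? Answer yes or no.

yes

Terms a_0..a_9: -2, 0, 3, 5, 8, 10, 13, 15, 18, 20
n=4: candidate gives 8, actual a_4 = 8 ✓
n=5: candidate gives 10, actual a_5 = 10 ✓
n=6: candidate gives 13, actual a_6 = 13 ✓
n=7: candidate gives 15, actual a_7 = 15 ✓
n=8: candidate gives 18, actual a_8 = 18 ✓
n=9: candidate gives 20, actual a_9 = 20 ✓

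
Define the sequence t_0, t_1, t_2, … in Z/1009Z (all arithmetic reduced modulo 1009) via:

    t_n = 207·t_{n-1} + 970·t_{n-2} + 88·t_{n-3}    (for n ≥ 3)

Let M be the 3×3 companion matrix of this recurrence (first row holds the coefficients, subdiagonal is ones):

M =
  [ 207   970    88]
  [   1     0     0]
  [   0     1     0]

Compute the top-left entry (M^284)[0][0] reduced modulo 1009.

774

(M^284)[0][0] is the top entry after applying M 284 times to the unit state (1, 0, 0). Equivalently it is h_{286} for the auxiliary sequence (h_n) obeying the same recurrence with h_2 = 1 and h_i = 0 for 0 ≤ i < 2:
h_3 = 207·1 + 970·0 + 88·0 = 207
h_4 = 207·207 + 970·1 + 88·0 = 432
h_5 = 207·432 + 970·207 + 88·1 = 719
h_6 = 207·719 + 970·432 + 88·207 = 869
h_7 = 207·869 + 970·719 + 88·432 = 166
h_8 = 207·166 + 970·869 + 88·719 = 176
Continuing the recurrence:
  h_9 = 485;  h_10 = 176;  h_11 = 717;  h_12 = 597;  h_13 = 114;  h_14 = 853
  h_15 = 663;  h_16 = 998;  h_17 = 516;  h_18 = 109;  h_19 = 462;  h_20 = 576
  h_21 = 825;  h_22 = 284;  h_23 = 617;  h_24 = 560;  h_25 = 814;  h_26 = 163
  h_27 = 825;  h_28 = 953;  h_29 = 847;  h_30 = 890;  h_31 = 973;  h_32 = 86
  h_33 = 662;  h_34 = 351;  h_35 = 930;  h_36 = 971;  h_37 = 878;  h_38 = 710
  h_39 = 412;  h_40 = 661;  h_41 = 610;  h_42 = 532;  h_43 = 215;  h_44 = 753
  h_45 = 574;  h_46 = 408;  h_47 = 191;  h_48 = 480;  h_49 = 681;  h_50 = 822
  h_51 = 179;  h_52 = 347;  h_53 = 969;  h_54 = 1002;  h_55 = 377;  h_56 = 126
  h_57 = 673;  h_58 = 79;  h_59 = 185;  h_60 = 601;  h_61 = 37;  h_62 = 500
  h_63 = 568;  h_64 = 432;  h_65 = 282;  h_66 = 700;  h_67 = 388;  h_68 = 139
  h_69 = 575;  h_70 = 434;  h_71 = 943;  h_72 = 841;  h_73 = 945;  h_74 = 613
  h_75 = 586;  h_76 = 953;  h_77 = 327;  h_78 = 361;  h_79 = 542;  h_80 = 766
  h_81 = 689;  h_82 = 14;  h_83 = 48;  h_84 = 401;  h_85 = 638;  h_86 = 580
  h_87 = 305;  h_88 = 804;  h_89 = 746;  h_90 = 574;  h_91 = 45;  h_92 = 109
  h_93 = 690;  h_94 = 270;  h_95 = 230;  h_96 = 936;  h_97 = 688;  h_98 = 27
  h_99 = 585;  h_100 = 984;  h_101 = 620;  h_102 = 184;  h_103 = 609;  h_104 = 908
  h_105 = 795;  h_106 = 116;  h_107 = 263;  h_108 = 815;  h_109 = 153;  h_110 = 832
  h_111 = 862;  h_112 = 28;  h_113 = 998;  h_114 = 848;  h_115 = 845;  h_116 = 624
  h_117 = 316;  h_118 = 410;  h_119 = 324;  h_120 = 184;  h_121 = 992;  h_122 = 664
  h_123 = 935;  h_124 = 677;  h_125 = 666;  h_126 = 11;  h_127 = 564;  h_128 = 370
  h_129 = 67;  h_130 = 639;  h_131 = 780;  h_132 = 166;  h_133 = 643;  h_134 = 530
  h_135 = 359;  h_136 = 246;  h_137 = 823;  h_138 = 649;  h_139 = 796;  h_140 = 1004
  h_141 = 817;  h_142 = 229;  h_143 = 974;  h_144 = 225;  h_145 = 489;  h_146 = 576
  h_147 = 899;  h_148 = 825;  h_149 = 746;  h_150 = 568;  h_151 = 651;  h_152 = 669
  h_153 = 629;  h_154 = 969;  h_155 = 836;  h_156 = 921;  h_157 = 146;  h_158 = 268
  h_159 = 669;  h_160 = 628;  h_161 = 355;  h_162 = 911;  h_163 = 953;  h_164 = 263
  h_165 = 578;  h_166 = 534;  h_167 = 150;  h_168 = 548;  h_169 = 201;  h_170 = 138
  h_171 = 339;  h_172 = 750;  h_173 = 805;  h_174 = 732;  h_175 = 473;  h_176 = 961
  h_177 = 718;  h_178 = 412;  h_179 = 590;  h_180 = 743;  h_181 = 562;  h_182 = 35
  h_183 = 261;  h_184 = 209;  h_185 = 849;  h_186 = 868;  h_187 = 490;  h_188 = 21
  h_189 = 72;  h_190 = 701;  h_191 = 869;  h_192 = 467;  h_193 = 359;  h_194 = 393
  h_195 = 483;  h_196 = 211;  h_197 = 902;  h_198 = 18;  h_199 = 233;  h_200 = 780
  h_201 = 589;  h_202 = 8;  h_203 = 911;  h_204 = 964;  h_205 = 256;  h_206 = 718
  h_207 = 485;  h_208 = 75;  h_209 = 263;  h_210 = 359;  h_211 = 26;  h_212 = 399
  h_213 = 163;  h_214 = 288;  h_215 = 588;  h_216 = 721;  h_217 = 309;  h_218 = 814
  h_219 = 942;  h_220 = 748;  h_221 = 38;  h_222 = 41;  h_223 = 181;  h_224 = 870
  h_225 = 64;  h_226 = 291;  h_227 = 104;  h_228 = 676;  h_229 = 44;  h_230 = 977
  h_231 = 698;  h_232 = 274;  h_233 = 446;  h_234 = 791;  h_235 = 943;  h_236 = 791
  h_237 = 822;  h_238 = 309;  h_239 = 613;  h_240 = 511;  h_241 = 90;  h_242 = 177
  h_243 = 404;  h_244 = 898;  h_245 = 50;  h_246 = 790;  h_247 = 462;  h_248 = 612
  h_249 = 602;  h_250 = 142;  h_251 = 241;  h_252 = 461;  h_253 = 651;  h_254 = 762
  h_255 = 374;  h_256 = 52;  h_257 = 676;  h_258 = 295;  h_259 = 935;  h_260 = 377
  h_261 = 940;  h_262 = 826;  h_263 = 4;  h_264 = 884;  h_265 = 243;  h_266 = 33
  h_267 = 480;  h_268 = 395;  h_269 = 364;  h_270 = 274;  h_271 = 598;  h_272 = 845
  h_273 = 139;  h_274 = 10;  h_275 = 379;  h_276 = 494;  h_277 = 574;  h_278 = 725
  h_279 = 640;  h_280 = 340;  h_281 = 248;  h_282 = 559;  h_283 = 755;  h_284 = 922
h_285 = 207·922 + 970·755 + 88·559 = 729
h_286 = 207·729 + 970·922 + 88·755 = 774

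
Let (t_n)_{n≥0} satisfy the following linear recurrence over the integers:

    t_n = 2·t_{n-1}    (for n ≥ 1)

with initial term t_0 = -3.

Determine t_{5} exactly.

-96

t_1 = 2·-3 = -6
t_2 = 2·-6 = -12
t_3 = 2·-12 = -24
t_4 = 2·-24 = -48
t_5 = 2·-48 = -96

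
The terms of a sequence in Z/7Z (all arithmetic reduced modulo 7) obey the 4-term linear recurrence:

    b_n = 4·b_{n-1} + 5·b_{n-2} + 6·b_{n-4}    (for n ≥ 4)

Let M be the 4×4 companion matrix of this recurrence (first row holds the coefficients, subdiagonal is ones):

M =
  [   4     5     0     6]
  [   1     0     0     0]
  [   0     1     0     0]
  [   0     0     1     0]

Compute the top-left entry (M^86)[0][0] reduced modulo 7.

2

(M^86)[0][0] is the top entry after applying M 86 times to the unit state (1, 0, 0, 0). Equivalently it is h_{89} for the auxiliary sequence (h_n) obeying the same recurrence with h_3 = 1 and h_i = 0 for 0 ≤ i < 3:
h_4 = 4·1 + 5·0 + 0·0 + 6·0 = 4
h_5 = 4·4 + 5·1 + 0·0 + 6·0 = 0
h_6 = 4·0 + 5·4 + 0·1 + 6·0 = 6
h_7 = 4·6 + 5·0 + 0·4 + 6·1 = 2
h_8 = 4·2 + 5·6 + 0·0 + 6·4 = 6
h_9 = 4·6 + 5·2 + 0·6 + 6·0 = 6
h_10 = 4·6 + 5·6 + 0·2 + 6·6 = 6
h_11 = 4·6 + 5·6 + 0·6 + 6·2 = 3
h_12 = 4·3 + 5·6 + 0·6 + 6·6 = 1
h_13 = 4·1 + 5·3 + 0·6 + 6·6 = 6
h_14 = 4·6 + 5·1 + 0·3 + 6·6 = 2
h_15 = 4·2 + 5·6 + 0·1 + 6·3 = 0
h_16 = 4·0 + 5·2 + 0·6 + 6·1 = 2
h_17 = 4·2 + 5·0 + 0·2 + 6·6 = 2
h_18 = 4·2 + 5·2 + 0·0 + 6·2 = 2
h_19 = 4·2 + 5·2 + 0·2 + 6·0 = 4
h_20 = 4·4 + 5·2 + 0·2 + 6·2 = 3
h_21 = 4·3 + 5·4 + 0·2 + 6·2 = 2
h_22 = 4·2 + 5·3 + 0·4 + 6·2 = 0
h_23 = 4·0 + 5·2 + 0·3 + 6·4 = 6
h_24 = 4·6 + 5·0 + 0·2 + 6·3 = 0
h_25 = 4·0 + 5·6 + 0·0 + 6·2 = 0
h_26 = 4·0 + 5·0 + 0·6 + 6·0 = 0
h_27 = 4·0 + 5·0 + 0·0 + 6·6 = 1
(h_24, h_25, h_26, h_27) = (0, 0, 0, 1) = (h_0, h_1, h_2, h_3), so the sequence has period 24.
89 ≡ 17 (mod 24), hence h_89 = h_17 = 2.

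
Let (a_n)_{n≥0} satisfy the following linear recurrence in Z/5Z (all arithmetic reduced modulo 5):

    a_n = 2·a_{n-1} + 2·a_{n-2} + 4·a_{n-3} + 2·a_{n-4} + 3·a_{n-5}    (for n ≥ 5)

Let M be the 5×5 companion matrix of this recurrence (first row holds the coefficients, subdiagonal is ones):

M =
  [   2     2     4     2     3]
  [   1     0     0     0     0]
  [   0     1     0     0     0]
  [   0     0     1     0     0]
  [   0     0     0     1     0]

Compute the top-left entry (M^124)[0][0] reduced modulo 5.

3

(M^124)[0][0] is the top entry after applying M 124 times to the unit state (1, 0, 0, 0, 0). Equivalently it is h_{128} for the auxiliary sequence (h_n) obeying the same recurrence with h_4 = 1 and h_i = 0 for 0 ≤ i < 4:
h_5 = 2·1 + 2·0 + 4·0 + 2·0 + 3·0 = 2
h_6 = 2·2 + 2·1 + 4·0 + 2·0 + 3·0 = 1
h_7 = 2·1 + 2·2 + 4·1 + 2·0 + 3·0 = 0
h_8 = 2·0 + 2·1 + 4·2 + 2·1 + 3·0 = 2
h_9 = 2·2 + 2·0 + 4·1 + 2·2 + 3·1 = 0
h_10 = 2·0 + 2·2 + 4·0 + 2·1 + 3·2 = 2
Continuing the recurrence:
  h_11 = 0;  h_12 = 3;  h_13 = 0;  h_14 = 0;  h_15 = 3;  h_16 = 2
  h_17 = 4;  h_18 = 4;  h_19 = 0;  h_20 = 2;  h_21 = 4;  h_22 = 2
  h_23 = 2;  h_24 = 3;  h_25 = 2;  h_26 = 4;  h_27 = 4;  h_28 = 1
  h_29 = 4;  h_30 = 0;  h_31 = 2;  h_32 = 4;  h_33 = 3;  h_34 = 4
  h_35 = 4;  h_36 = 2;  h_37 = 1;  h_38 = 4;  h_39 = 3;  h_40 = 4
  h_41 = 3;  h_42 = 2;  h_43 = 4;  h_44 = 1;  h_45 = 1;  h_46 = 3
  h_47 = 1;  h_48 = 1;  h_49 = 1;  h_50 = 2;  h_51 = 1;  h_52 = 0
  h_53 = 0;  h_54 = 1;  h_55 = 0;  h_56 = 0;  h_57 = 4;  h_58 = 0
  h_59 = 1;  h_60 = 3;  h_61 = 1;  h_62 = 4;  h_63 = 4;  h_64 = 4
  h_65 = 3;  h_66 = 1;  h_67 = 4;  h_68 = 2;  h_69 = 4;  h_70 = 4
  h_71 = 0;  h_72 = 0;  h_73 = 0;  h_74 = 0;  h_75 = 2;  h_76 = 4
  h_77 = 2;  h_78 = 0;  h_79 = 4;  h_80 = 0;  h_81 = 4;  h_82 = 0
  h_83 = 1;  h_84 = 0;  h_85 = 0;  h_86 = 1;  h_87 = 4;  h_88 = 3
  h_89 = 3;  h_90 = 0;  h_91 = 4;  h_92 = 3;  h_93 = 4;  h_94 = 4
  h_95 = 1;  h_96 = 4;  h_97 = 3;  h_98 = 3;  h_99 = 2;  h_100 = 3
  h_101 = 0;  h_102 = 4;  h_103 = 3;  h_104 = 1;  h_105 = 3;  h_106 = 3
  h_107 = 4;  h_108 = 2;  h_109 = 3;  h_110 = 1;  h_111 = 3;  h_112 = 1
  h_113 = 4;  h_114 = 3;  h_115 = 2;  h_116 = 2;  h_117 = 1;  h_118 = 2
  h_119 = 2;  h_120 = 2;  h_121 = 4;  h_122 = 2;  h_123 = 0;  h_124 = 0
  h_125 = 2;  h_126 = 0
h_127 = 2·0 + 2·2 + 4·0 + 2·0 + 3·2 = 0
h_128 = 2·0 + 2·0 + 4·2 + 2·0 + 3·0 = 3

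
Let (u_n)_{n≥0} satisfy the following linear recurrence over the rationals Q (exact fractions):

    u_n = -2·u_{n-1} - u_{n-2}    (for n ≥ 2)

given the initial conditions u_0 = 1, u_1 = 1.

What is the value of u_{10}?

u_2 = -2·1 + -1·1 = -3
u_3 = -2·-3 + -1·1 = 5
u_4 = -2·5 + -1·-3 = -7
u_5 = -2·-7 + -1·5 = 9
u_6 = -2·9 + -1·-7 = -11
u_7 = -2·-11 + -1·9 = 13
u_8 = -2·13 + -1·-11 = -15
u_9 = -2·-15 + -1·13 = 17
u_10 = -2·17 + -1·-15 = -19

-19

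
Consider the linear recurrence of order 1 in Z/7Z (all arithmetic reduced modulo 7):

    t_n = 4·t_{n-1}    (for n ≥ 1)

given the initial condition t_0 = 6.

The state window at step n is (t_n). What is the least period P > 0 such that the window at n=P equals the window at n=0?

n=0: window = (6)
n=1: window = (3)
n=2: window = (5)
n=3: window = (6)
window at n=3 equals window at n=0 → period = 3

3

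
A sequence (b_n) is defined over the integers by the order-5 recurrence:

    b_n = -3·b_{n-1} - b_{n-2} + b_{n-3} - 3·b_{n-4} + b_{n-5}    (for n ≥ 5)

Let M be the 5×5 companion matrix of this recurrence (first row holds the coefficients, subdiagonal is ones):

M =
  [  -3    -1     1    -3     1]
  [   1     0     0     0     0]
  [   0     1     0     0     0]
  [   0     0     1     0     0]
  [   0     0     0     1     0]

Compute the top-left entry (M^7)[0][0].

(M^7)[0][0] is the top entry after applying M 7 times to the unit state (1, 0, 0, 0, 0). Equivalently it is h_{11} for the auxiliary sequence (h_n) obeying the same recurrence with h_4 = 1 and h_i = 0 for 0 ≤ i < 4:
h_5 = -3·1 + -1·0 + 1·0 + -3·0 + 1·0 = -3
h_6 = -3·-3 + -1·1 + 1·0 + -3·0 + 1·0 = 8
h_7 = -3·8 + -1·-3 + 1·1 + -3·0 + 1·0 = -20
h_8 = -3·-20 + -1·8 + 1·-3 + -3·1 + 1·0 = 46
h_9 = -3·46 + -1·-20 + 1·8 + -3·-3 + 1·1 = -100
h_10 = -3·-100 + -1·46 + 1·-20 + -3·8 + 1·-3 = 207
h_11 = -3·207 + -1·-100 + 1·46 + -3·-20 + 1·8 = -407

-407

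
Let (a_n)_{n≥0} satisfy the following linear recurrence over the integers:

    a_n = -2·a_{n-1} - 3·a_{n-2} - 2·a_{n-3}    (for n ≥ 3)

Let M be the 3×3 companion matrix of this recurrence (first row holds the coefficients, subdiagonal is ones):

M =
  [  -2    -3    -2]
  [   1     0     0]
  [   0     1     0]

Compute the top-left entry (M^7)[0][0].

-6

(M^7)[0][0] is the top entry after applying M 7 times to the unit state (1, 0, 0). Equivalently it is h_{9} for the auxiliary sequence (h_n) obeying the same recurrence with h_2 = 1 and h_i = 0 for 0 ≤ i < 2:
h_3 = -2·1 + -3·0 + -2·0 = -2
h_4 = -2·-2 + -3·1 + -2·0 = 1
h_5 = -2·1 + -3·-2 + -2·1 = 2
h_6 = -2·2 + -3·1 + -2·-2 = -3
h_7 = -2·-3 + -3·2 + -2·1 = -2
h_8 = -2·-2 + -3·-3 + -2·2 = 9
h_9 = -2·9 + -3·-2 + -2·-3 = -6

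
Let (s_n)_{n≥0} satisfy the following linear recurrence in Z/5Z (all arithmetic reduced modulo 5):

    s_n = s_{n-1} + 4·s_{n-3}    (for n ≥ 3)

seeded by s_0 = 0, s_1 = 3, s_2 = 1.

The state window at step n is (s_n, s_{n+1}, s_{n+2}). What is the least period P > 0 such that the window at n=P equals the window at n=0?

n=0: window = (0, 3, 1)
n=1: window = (3, 1, 1)
n=2: window = (1, 1, 3)
n=3: window = (1, 3, 2)
n=4: window = (3, 2, 1)
n=5: window = (2, 1, 3)
n=6: window = (1, 3, 1)
n=7: window = (3, 1, 0)
n=8: window = (1, 0, 2)
n=9: window = (0, 2, 1)
n=10: window = (2, 1, 1)
n=11: window = (1, 1, 4)
n=12: window = (1, 4, 3)
n=13: window = (4, 3, 2)
n=14: window = (3, 2, 3)
n=15: window = (2, 3, 0)
n=16: window = (3, 0, 3)
n=17: window = (0, 3, 0)
n=18: window = (3, 0, 0)
n=19: window = (0, 0, 2)
n=20: window = (0, 2, 2)
n=21: window = (2, 2, 2)
n=22: window = (2, 2, 0)
n=23: window = (2, 0, 3)
n=24: window = (0, 3, 1)
window at n=24 equals window at n=0 → period = 24

24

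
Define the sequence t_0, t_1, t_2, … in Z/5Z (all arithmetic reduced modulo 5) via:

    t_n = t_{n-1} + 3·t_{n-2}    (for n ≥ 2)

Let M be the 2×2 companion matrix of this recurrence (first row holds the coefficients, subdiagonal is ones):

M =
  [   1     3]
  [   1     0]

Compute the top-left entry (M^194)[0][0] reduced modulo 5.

(M^194)[0][0] is the top entry after applying M 194 times to the unit state (1, 0). Equivalently it is h_{195} for the auxiliary sequence (h_n) obeying the same recurrence with h_1 = 1 and h_i = 0 for 0 ≤ i < 1:
h_2 = 1·1 + 3·0 = 1
h_3 = 1·1 + 3·1 = 4
h_4 = 1·4 + 3·1 = 2
h_5 = 1·2 + 3·4 = 4
h_6 = 1·4 + 3·2 = 0
h_7 = 1·0 + 3·4 = 2
h_8 = 1·2 + 3·0 = 2
h_9 = 1·2 + 3·2 = 3
h_10 = 1·3 + 3·2 = 4
h_11 = 1·4 + 3·3 = 3
h_12 = 1·3 + 3·4 = 0
h_13 = 1·0 + 3·3 = 4
h_14 = 1·4 + 3·0 = 4
h_15 = 1·4 + 3·4 = 1
h_16 = 1·1 + 3·4 = 3
h_17 = 1·3 + 3·1 = 1
h_18 = 1·1 + 3·3 = 0
h_19 = 1·0 + 3·1 = 3
h_20 = 1·3 + 3·0 = 3
h_21 = 1·3 + 3·3 = 2
h_22 = 1·2 + 3·3 = 1
h_23 = 1·1 + 3·2 = 2
h_24 = 1·2 + 3·1 = 0
h_25 = 1·0 + 3·2 = 1
(h_24, h_25) = (0, 1) = (h_0, h_1), so the sequence has period 24.
195 ≡ 3 (mod 24), hence h_195 = h_3 = 4.

4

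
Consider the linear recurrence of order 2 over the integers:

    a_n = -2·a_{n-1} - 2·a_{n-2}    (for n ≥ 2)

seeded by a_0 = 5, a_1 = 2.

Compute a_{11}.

384

a_2 = -2·2 + -2·5 = -14
a_3 = -2·-14 + -2·2 = 24
a_4 = -2·24 + -2·-14 = -20
a_5 = -2·-20 + -2·24 = -8
a_6 = -2·-8 + -2·-20 = 56
a_7 = -2·56 + -2·-8 = -96
a_8 = -2·-96 + -2·56 = 80
a_9 = -2·80 + -2·-96 = 32
a_10 = -2·32 + -2·80 = -224
a_11 = -2·-224 + -2·32 = 384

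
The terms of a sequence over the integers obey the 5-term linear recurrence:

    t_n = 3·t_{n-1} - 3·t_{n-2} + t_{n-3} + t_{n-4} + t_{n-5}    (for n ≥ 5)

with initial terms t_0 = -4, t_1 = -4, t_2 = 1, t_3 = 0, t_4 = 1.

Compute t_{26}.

t_5 = 3·1 + -3·0 + 1·1 + 1·-4 + 1·-4 = -4
t_6 = 3·-4 + -3·1 + 1·0 + 1·1 + 1·-4 = -18
t_7 = 3·-18 + -3·-4 + 1·1 + 1·0 + 1·1 = -40
t_8 = 3·-40 + -3·-18 + 1·-4 + 1·1 + 1·0 = -69
t_9 = 3·-69 + -3·-40 + 1·-18 + 1·-4 + 1·1 = -108
t_10 = 3·-108 + -3·-69 + 1·-40 + 1·-18 + 1·-4 = -179
t_11 = 3·-179 + -3·-108 + 1·-69 + 1·-40 + 1·-18 = -340
t_12 = 3·-340 + -3·-179 + 1·-108 + 1·-69 + 1·-40 = -700
t_13 = 3·-700 + -3·-340 + 1·-179 + 1·-108 + 1·-69 = -1436
t_14 = 3·-1436 + -3·-700 + 1·-340 + 1·-179 + 1·-108 = -2835
t_15 = 3·-2835 + -3·-1436 + 1·-700 + 1·-340 + 1·-179 = -5416
t_16 = 3·-5416 + -3·-2835 + 1·-1436 + 1·-700 + 1·-340 = -10219
t_17 = 3·-10219 + -3·-5416 + 1·-2835 + 1·-1436 + 1·-700 = -19380
t_18 = 3·-19380 + -3·-10219 + 1·-5416 + 1·-2835 + 1·-1436 = -37170
t_19 = 3·-37170 + -3·-19380 + 1·-10219 + 1·-5416 + 1·-2835 = -71840
t_20 = 3·-71840 + -3·-37170 + 1·-19380 + 1·-10219 + 1·-5416 = -139025
t_21 = 3·-139025 + -3·-71840 + 1·-37170 + 1·-19380 + 1·-10219 = -268324
t_22 = 3·-268324 + -3·-139025 + 1·-71840 + 1·-37170 + 1·-19380 = -516287
t_23 = 3·-516287 + -3·-268324 + 1·-139025 + 1·-71840 + 1·-37170 = -991924
t_24 = 3·-991924 + -3·-516287 + 1·-268324 + 1·-139025 + 1·-71840 = -1906100
t_25 = 3·-1906100 + -3·-991924 + 1·-516287 + 1·-268324 + 1·-139025 = -3666164
t_26 = 3·-3666164 + -3·-1906100 + 1·-991924 + 1·-516287 + 1·-268324 = -7056727

-7056727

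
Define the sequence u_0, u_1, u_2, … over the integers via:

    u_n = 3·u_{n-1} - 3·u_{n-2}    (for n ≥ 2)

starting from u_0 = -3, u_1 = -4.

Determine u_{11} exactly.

u_2 = 3·-4 + -3·-3 = -3
u_3 = 3·-3 + -3·-4 = 3
u_4 = 3·3 + -3·-3 = 18
u_5 = 3·18 + -3·3 = 45
u_6 = 3·45 + -3·18 = 81
u_7 = 3·81 + -3·45 = 108
u_8 = 3·108 + -3·81 = 81
u_9 = 3·81 + -3·108 = -81
u_10 = 3·-81 + -3·81 = -486
u_11 = 3·-486 + -3·-81 = -1215

-1215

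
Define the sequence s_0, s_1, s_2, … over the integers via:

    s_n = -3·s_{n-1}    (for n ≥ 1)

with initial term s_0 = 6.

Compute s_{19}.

s_1 = -3·6 = -18
s_2 = -3·-18 = 54
s_3 = -3·54 = -162
s_4 = -3·-162 = 486
s_5 = -3·486 = -1458
s_6 = -3·-1458 = 4374
s_7 = -3·4374 = -13122
s_8 = -3·-13122 = 39366
s_9 = -3·39366 = -118098
s_10 = -3·-118098 = 354294
s_11 = -3·354294 = -1062882
s_12 = -3·-1062882 = 3188646
s_13 = -3·3188646 = -9565938
s_14 = -3·-9565938 = 28697814
s_15 = -3·28697814 = -86093442
s_16 = -3·-86093442 = 258280326
s_17 = -3·258280326 = -774840978
s_18 = -3·-774840978 = 2324522934
s_19 = -3·2324522934 = -6973568802

-6973568802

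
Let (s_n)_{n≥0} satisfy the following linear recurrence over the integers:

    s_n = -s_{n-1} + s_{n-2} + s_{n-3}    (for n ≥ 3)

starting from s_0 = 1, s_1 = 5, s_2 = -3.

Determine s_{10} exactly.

s_3 = -1·-3 + 1·5 + 1·1 = 9
s_4 = -1·9 + 1·-3 + 1·5 = -7
s_5 = -1·-7 + 1·9 + 1·-3 = 13
s_6 = -1·13 + 1·-7 + 1·9 = -11
s_7 = -1·-11 + 1·13 + 1·-7 = 17
s_8 = -1·17 + 1·-11 + 1·13 = -15
s_9 = -1·-15 + 1·17 + 1·-11 = 21
s_10 = -1·21 + 1·-15 + 1·17 = -19

-19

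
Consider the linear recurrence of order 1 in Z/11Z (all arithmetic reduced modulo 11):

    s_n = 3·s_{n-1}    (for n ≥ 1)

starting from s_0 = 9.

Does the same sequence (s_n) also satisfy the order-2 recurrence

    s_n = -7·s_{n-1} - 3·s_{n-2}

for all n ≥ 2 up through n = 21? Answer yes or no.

yes

Terms s_0..s_21: 9, 5, 4, 1, 3, 9, 5, 4, 1, 3, 9, 5, 4, 1, 3, 9, 5, 4, 1, 3, 9, 5
n=2: candidate gives 4, actual s_2 = 4 ✓
n=3: candidate gives 1, actual s_3 = 1 ✓
n=4: candidate gives 3, actual s_4 = 3 ✓
n=5: candidate gives 9, actual s_5 = 9 ✓
n=6: candidate gives 5, actual s_6 = 5 ✓
n=7: candidate gives 4, actual s_7 = 4 ✓
n=8: candidate gives 1, actual s_8 = 1 ✓
n=9: candidate gives 3, actual s_9 = 3 ✓
n=10: candidate gives 9, actual s_10 = 9 ✓
n=11: candidate gives 5, actual s_11 = 5 ✓
n=12: candidate gives 4, actual s_12 = 4 ✓
n=13: candidate gives 1, actual s_13 = 1 ✓
n=14: candidate gives 3, actual s_14 = 3 ✓
n=15: candidate gives 9, actual s_15 = 9 ✓
n=16: candidate gives 5, actual s_16 = 5 ✓
n=17: candidate gives 4, actual s_17 = 4 ✓
n=18: candidate gives 1, actual s_18 = 1 ✓
n=19: candidate gives 3, actual s_19 = 3 ✓
n=20: candidate gives 9, actual s_20 = 9 ✓
n=21: candidate gives 5, actual s_21 = 5 ✓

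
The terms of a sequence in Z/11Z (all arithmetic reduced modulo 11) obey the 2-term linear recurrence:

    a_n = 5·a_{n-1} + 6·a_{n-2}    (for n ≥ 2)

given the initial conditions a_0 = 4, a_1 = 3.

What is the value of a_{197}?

5

a_2 = 5·3 + 6·4 = 6
a_3 = 5·6 + 6·3 = 4
a_4 = 5·4 + 6·6 = 1
a_5 = 5·1 + 6·4 = 7
a_6 = 5·7 + 6·1 = 8
a_7 = 5·8 + 6·7 = 5
a_8 = 5·5 + 6·8 = 7
a_9 = 5·7 + 6·5 = 10
a_10 = 5·10 + 6·7 = 4
a_11 = 5·4 + 6·10 = 3
(a_10, a_11) = (4, 3) = (a_0, a_1), so the sequence has period 10.
197 ≡ 7 (mod 10), hence a_197 = a_7 = 5.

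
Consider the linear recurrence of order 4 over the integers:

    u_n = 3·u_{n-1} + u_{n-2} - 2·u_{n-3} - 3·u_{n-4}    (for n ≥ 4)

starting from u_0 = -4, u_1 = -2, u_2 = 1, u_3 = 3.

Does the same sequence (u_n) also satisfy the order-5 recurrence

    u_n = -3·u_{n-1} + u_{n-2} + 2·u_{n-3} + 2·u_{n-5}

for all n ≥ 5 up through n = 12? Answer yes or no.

Terms u_0..u_12: -4, -2, 1, 3, 26, 85, 272, 840, 2544, 7673, 23067, 69266, 207887
n=5: candidate gives -81, actual u_5 = 85 ✗

no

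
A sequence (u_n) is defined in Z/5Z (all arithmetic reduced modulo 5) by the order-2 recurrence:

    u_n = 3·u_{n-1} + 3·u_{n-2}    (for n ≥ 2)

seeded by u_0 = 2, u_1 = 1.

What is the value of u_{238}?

u_2 = 3·1 + 3·2 = 4
u_3 = 3·4 + 3·1 = 0
u_4 = 3·0 + 3·4 = 2
u_5 = 3·2 + 3·0 = 1
(u_4, u_5) = (2, 1) = (u_0, u_1), so the sequence has period 4.
238 ≡ 2 (mod 4), hence u_238 = u_2 = 4.

4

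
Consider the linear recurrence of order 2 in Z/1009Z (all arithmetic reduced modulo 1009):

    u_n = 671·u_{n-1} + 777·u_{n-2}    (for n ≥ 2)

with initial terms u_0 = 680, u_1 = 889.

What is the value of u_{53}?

u_2 = 671·889 + 777·680 = 853
u_3 = 671·853 + 777·889 = 857
u_4 = 671·857 + 777·853 = 794
u_5 = 671·794 + 777·857 = 980
u_6 = 671·980 + 777·794 = 151
u_7 = 671·151 + 777·980 = 86
u_8 = 671·86 + 777·151 = 476
u_9 = 671·476 + 777·86 = 780
u_10 = 671·780 + 777·476 = 267
u_11 = 671·267 + 777·780 = 215
u_12 = 671·215 + 777·267 = 592
u_13 = 671·592 + 777·215 = 256
u_14 = 671·256 + 777·592 = 126
u_15 = 671·126 + 777·256 = 938
u_16 = 671·938 + 777·126 = 820
u_17 = 671·820 + 777·938 = 643
u_18 = 671·643 + 777·820 = 62
u_19 = 671·62 + 777·643 = 389
u_20 = 671·389 + 777·62 = 439
u_21 = 671·439 + 777·389 = 503
u_22 = 671·503 + 777·439 = 568
u_23 = 671·568 + 777·503 = 74
u_24 = 671·74 + 777·568 = 616
u_25 = 671·616 + 777·74 = 640
u_26 = 671·640 + 777·616 = 981
u_27 = 671·981 + 777·640 = 226
u_28 = 671·226 + 777·981 = 738
u_29 = 671·738 + 777·226 = 824
u_30 = 671·824 + 777·738 = 286
u_31 = 671·286 + 777·824 = 738
u_32 = 671·738 + 777·286 = 21
u_33 = 671·21 + 777·738 = 279
u_34 = 671·279 + 777·21 = 717
u_35 = 671·717 + 777·279 = 671
u_36 = 671·671 + 777·717 = 368
u_37 = 671·368 + 777·671 = 446
u_38 = 671·446 + 777·368 = 991
u_39 = 671·991 + 777·446 = 485
u_40 = 671·485 + 777·991 = 677
u_41 = 671·677 + 777·485 = 705
u_42 = 671·705 + 777·677 = 174
u_43 = 671·174 + 777·705 = 617
u_44 = 671·617 + 777·174 = 309
u_45 = 671·309 + 777·617 = 628
u_46 = 671·628 + 777·309 = 586
u_47 = 671·586 + 777·628 = 305
u_48 = 671·305 + 777·586 = 91
u_49 = 671·91 + 777·305 = 391
u_50 = 671·391 + 777·91 = 98
u_51 = 671·98 + 777·391 = 271
u_52 = 671·271 + 777·98 = 692
u_53 = 671·692 + 777·271 = 887

887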